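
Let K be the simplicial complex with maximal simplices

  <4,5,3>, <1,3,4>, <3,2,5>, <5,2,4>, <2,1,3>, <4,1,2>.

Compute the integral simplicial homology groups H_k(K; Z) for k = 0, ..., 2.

H_0 = Z,  H_1 = 0,  H_2 = Z.

K has 5 vertices, 9 edges, 6 triangles.
rank ∂_0 = 0, rank ∂_1 = 4 ⇒ b_0 = 5 − 0 − 4 = 1; all invariant factors of ∂_1 are 1 so no torsion. So H_0 ≅ Z.
rank ∂_1 = 4, rank ∂_2 = 5 ⇒ b_1 = 9 − 4 − 5 = 0; all invariant factors of ∂_2 are 1 so no torsion. So H_1 ≅ 0.
rank ∂_2 = 5, rank ∂_3 = 0 ⇒ b_2 = 6 − 5 − 0 = 1. So H_2 ≅ Z.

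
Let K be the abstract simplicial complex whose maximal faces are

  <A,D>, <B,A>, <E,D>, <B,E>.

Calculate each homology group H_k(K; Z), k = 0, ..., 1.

H_0 = Z,  H_1 = Z.

Order the vertices as A < B < D < E. Listing each simplex with vertices in this order, K has dimension 1 with simplices:

  0-simplices (4): A, B, D, E
  1-simplices (4): AB, AD, BE, DE

Hence C_0 ≅ Z^4, C_1 ≅ Z^4.

The boundary map ∂_1: C_1 → C_0 maps an edge to its endpoints' difference, ∂[p,q] = q − p.
This gives a 4×4 integer matrix of rank 3; reducing to Smith normal form yields diagonal entries (1,1,1).

From H_k ≅ ker(∂_k) / im(∂_{k+1}) we obtain:

  H_0: rank C_0 − rank ∂_1 = 4 − 3 = 1, and the invariant factors of ∂_1 are all 1, so H_0 ≅ Z.
  H_1: rank ker ∂_1 − rank ∂_2 = (4 − 3) − 0 = 1, and there is no ∂_2, so H_1 ≅ Z.

As a check, the Euler characteristic is 4 − 4 = 0, which agrees with 1 − 1 = 0.
(K is a triangulation of the circle S^1.)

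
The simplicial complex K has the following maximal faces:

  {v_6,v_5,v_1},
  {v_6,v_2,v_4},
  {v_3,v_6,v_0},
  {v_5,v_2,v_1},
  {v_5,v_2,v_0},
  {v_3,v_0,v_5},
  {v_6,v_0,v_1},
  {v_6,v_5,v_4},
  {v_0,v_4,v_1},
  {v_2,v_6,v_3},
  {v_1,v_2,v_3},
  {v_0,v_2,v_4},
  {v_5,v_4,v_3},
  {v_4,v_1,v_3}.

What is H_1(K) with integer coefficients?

H_1 ≅ Z^2.

We work with the vertex ordering v_0 < v_1 < v_2 < v_3 < v_4 < v_5 < v_6. The simplices of K, each written with vertices in increasing order, are:

  0-simplices (7): [v_0], [v_1], [v_2], [v_3], [v_4], [v_5], [v_6]
  1-simplices (21): (21 of them)
  2-simplices (14): (14 of them)

so the chain groups are C_0 ≅ Z^7, C_1 ≅ Z^21, C_2 ≅ Z^14.

∂_1: C_1 → C_0 maps an edge to its endpoints' difference, ∂[p,q] = q − p.
As a 7×21 matrix over Z this has rank 6, with invariant factors (1,1,1,1,1,1).

∂_2: C_2 → C_1 sends each 2-simplex [p,q,r] to [q,r] − [p,r] + [p,q]. For instance
  ∂[v_0,v_1,v_4] = [v_1,v_4] − [v_0,v_4] + [v_0,v_1],
  ∂[v_0,v_2,v_5] = [v_2,v_5] − [v_0,v_5] + [v_0,v_2].
The 21×14 boundary matrix has rank 13 and Smith normal form diag(1,1,1,1,1,1,1,1,1,1,1,1,1).

From H_k ≅ ker(∂_k) / im(∂_{k+1}) we obtain:

  H_1: rank ker ∂_1 − rank ∂_2 = (21 − 6) − 13 = 2, and the invariant factors of ∂_2 are all 1, so H_1 = Z^2.

(K is a triangulation of the torus T^2.)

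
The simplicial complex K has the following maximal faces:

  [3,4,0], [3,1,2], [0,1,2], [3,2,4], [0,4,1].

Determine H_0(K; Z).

Take the total order 0 < 1 < 2 < 3 < 4 on the vertex set. Then K (dimension 2) consists of the simplices:

  0-simplices (5): [0], [1], [2], [3], [4]
  1-simplices (10): [0,1], [0,2], [0,3], [0,4], [1,2], [1,3], [1,4], [2,3], [2,4], [3,4]
  2-simplices (5): [0,1,2], [0,1,4], [0,3,4], [1,2,3], [2,3,4]

Hence C_0 ≅ Z^5, C_1 ≅ Z^10, C_2 ≅ Z^5.

The boundary map ∂_1: C_1 → C_0 maps an edge to its endpoints' difference, ∂[p,q] = q − p.
This gives a 5×10 integer matrix of rank 4; reducing to Smith normal form yields diagonal entries (1,1,1,1).

∂_2: C_2 → C_1 sends each 2-simplex [p,q,r] to [q,r] − [p,r] + [p,q]. For instance
  ∂[1,2,3] = [2,3] − [1,3] + [1,2],
  ∂[0,1,2] = [1,2] − [0,2] + [0,1].
This gives a 10×5 integer matrix of rank 5; reducing to Smith normal form yields diagonal entries (1,1,1,1,1).

From H_k ≅ ker(∂_k) / im(∂_{k+1}) we obtain:

  H_0: rank C_0 − rank ∂_1 = 5 − 4 = 1, and the invariant factors of ∂_1 are all 1, so H_0 ≅ Z.

H_0 = Z.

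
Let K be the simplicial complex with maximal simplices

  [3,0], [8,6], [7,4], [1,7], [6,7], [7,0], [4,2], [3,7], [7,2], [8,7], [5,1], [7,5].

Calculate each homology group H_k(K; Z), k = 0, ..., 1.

We work with the vertex ordering 0 < 1 < 2 < 3 < 4 < 5 < 6 < 7 < 8. The simplices of K, each written with vertices in increasing order, are:

  0-simplices (9): [0], [1], [2], [3], [4], [5], [6], [7], [8]
  1-simplices (12): [0,3], [0,7], [1,5], [1,7], [2,4], [2,7], [3,7], [4,7], [5,7], [6,7], [6,8], [7,8]

so the chain groups are C_0 ≅ Z^9, C_1 ≅ Z^12.

∂_1: C_1 → C_0 is given by ∂[p,q] = [q] − [p].
The resulting 9×12 matrix has rank 8, and its Smith normal form has invariant factors (1,1,1,1,1,1,1,1).

Computing H_k = (kernel of ∂_k) / (image of ∂_{k+1}):

  H_0: rank C_0 − rank ∂_1 = 9 − 8 = 1, and the invariant factors of ∂_1 are all 1, so H_0 ≅ Z.
  H_1: rank ker ∂_1 − rank ∂_2 = (12 − 8) − 0 = 4, and there is no ∂_2, so H_1 ≅ Z^4.

H_0 = Z,  H_1 = Z^4.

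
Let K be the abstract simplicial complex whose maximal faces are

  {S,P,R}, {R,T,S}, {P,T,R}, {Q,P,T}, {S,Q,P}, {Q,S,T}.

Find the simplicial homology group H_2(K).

H_2 = Z.

Fix the vertex order P < Q < R < S < T and write every simplex with vertices in increasing order. Then dim K = 2 and the simplices of K are:

  0-simplices (5): P, Q, R, S, T
  1-simplices (9): PQ, PR, PS, PT, QS, QT, RS, RT, ST
  2-simplices (6): PQS, PQT, PRS, PRT, QST, RST

so the chain groups are C_0 ≅ Z^5, C_1 ≅ Z^9, C_2 ≅ Z^6.

The boundary map ∂_1: C_1 → C_0 is given by ∂[p,q] = [q] − [p]. For instance
  ∂QT = T − Q.
As a 5×9 matrix over Z this has rank 4, with invariant factors (1,1,1,1).

∂_2: C_2 → C_1 maps a triangle to the signed sum of its edges. For instance
  ∂QST = ST − QT + QS,
  ∂PRT = RT − PT + PR.
This gives a 9×6 integer matrix of rank 5; reducing to Smith normal form yields diagonal entries (1,1,1,1,1).

Reading off H_k = ker ∂_k / im ∂_{k+1}:

  H_2: rank ker ∂_2 − rank ∂_3 = (6 − 5) − 0 = 1, and there is no ∂_3, so H_2 = Z.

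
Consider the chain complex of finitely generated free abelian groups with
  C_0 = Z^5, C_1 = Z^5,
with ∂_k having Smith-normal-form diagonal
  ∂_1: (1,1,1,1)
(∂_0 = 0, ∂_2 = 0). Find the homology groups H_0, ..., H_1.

H_0: b_0 = 5 − 0 − 4 = 1; torsion from ∂_1 factors > 1: none. So H_0 = Z.
H_1: b_1 = 5 − 4 − 0 = 1; torsion from ∂_2 factors > 1: none. So H_1 = Z.

H_0 = Z,  H_1 = Z.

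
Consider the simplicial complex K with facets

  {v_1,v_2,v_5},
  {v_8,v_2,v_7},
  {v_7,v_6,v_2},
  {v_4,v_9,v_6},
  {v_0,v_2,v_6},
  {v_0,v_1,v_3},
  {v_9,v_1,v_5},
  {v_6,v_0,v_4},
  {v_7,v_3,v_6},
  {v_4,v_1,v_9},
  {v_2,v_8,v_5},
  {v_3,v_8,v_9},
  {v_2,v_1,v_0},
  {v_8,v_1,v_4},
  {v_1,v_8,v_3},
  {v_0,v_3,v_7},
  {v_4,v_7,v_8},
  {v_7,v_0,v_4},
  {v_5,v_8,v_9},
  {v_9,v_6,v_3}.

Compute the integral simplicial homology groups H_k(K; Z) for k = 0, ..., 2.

H_0 = Z,  H_1 = Z ⊕ Z/2,  H_2 = 0.

Fix the vertex order v_0 < v_1 < v_2 < v_3 < v_4 < v_5 < v_6 < v_7 < v_8 < v_9 and write every simplex with vertices in increasing order. Then dim K = 2 and the simplices of K are:

  0-simplices (10): [v_0], [v_1], [v_2], [v_3], [v_4], [v_5], [v_6], [v_7], [v_8], [v_9]
  1-simplices (30): (30 of them)
  2-simplices (20): (20 of them)

Hence C_0 ≅ Z^10, C_1 ≅ Z^30, C_2 ≅ Z^20.

∂_1: C_1 → C_0 sends each edge [p,q] (with p < q) to q − p. For instance
  ∂[v_3,v_6] = [v_6] − [v_3].
The 10×30 boundary matrix has rank 9 and Smith normal form diag(1,1,1,1,1,1,1,1,1).

The boundary map ∂_2: C_2 → C_1 sends each 2-simplex [p,q,r] to [q,r] − [p,r] + [p,q]. For instance
  ∂[v_0,v_1,v_3] = [v_1,v_3] − [v_0,v_3] + [v_0,v_1],
  ∂[v_1,v_4,v_9] = [v_4,v_9] − [v_1,v_9] + [v_1,v_4].
As a 30×20 matrix over Z this has rank 20, with invariant factors (1,1,1,1,1,1,1,1,1,1,1,1,1,1,1,1,1,1,1,2).

From H_k ≅ ker(∂_k) / im(∂_{k+1}) we obtain:

  H_0: rank C_0 − rank ∂_1 = 10 − 9 = 1, and the invariant factors of ∂_1 are all 1, so H_0 ≅ Z.
  H_1: rank ker ∂_1 − rank ∂_2 = (30 − 9) − 20 = 1, and ∂_2 has invariant factor 2 > 1, so H_1 ≅ Z ⊕ Z/2.
  H_2: rank ker ∂_2 − rank ∂_3 = (20 − 20) − 0 = 0, and there is no ∂_3, so H_2 ≅ 0.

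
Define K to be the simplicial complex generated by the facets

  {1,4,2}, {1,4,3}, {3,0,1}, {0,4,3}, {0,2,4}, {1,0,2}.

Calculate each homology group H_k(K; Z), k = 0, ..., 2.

H_0 ≅ Z,  H_1 = 0,  H_2 ≅ Z.

Order the vertices as 0 < 1 < 2 < 3 < 4. Listing each simplex with vertices in this order, K has dimension 2 with simplices:

  0-simplices (5): [0], [1], [2], [3], [4]
  1-simplices (9): [0,1], [0,2], [0,3], [0,4], [1,2], [1,3], [1,4], [2,4], [3,4]
  2-simplices (6): [0,1,2], [0,1,3], [0,2,4], [0,3,4], [1,2,4], [1,3,4]

so the chain groups are C_0 ≅ Z^5, C_1 ≅ Z^9, C_2 ≅ Z^6.

The boundary map ∂_1: C_1 → C_0 is given by ∂[p,q] = [q] − [p].
This gives a 5×9 integer matrix of rank 4; reducing to Smith normal form yields diagonal entries (1,1,1,1).

∂_2: C_2 → C_1 acts by ∂[p,q,r] = [q,r] − [p,r] + [p,q]. For instance
  ∂[0,2,4] = [2,4] − [0,4] + [0,2],
  ∂[1,2,4] = [2,4] − [1,4] + [1,2].
The 9×6 boundary matrix has rank 5 and Smith normal form diag(1,1,1,1,1).

Reading off H_k = ker ∂_k / im ∂_{k+1}:

  H_0: rank C_0 − rank ∂_1 = 5 − 4 = 1, and the invariant factors of ∂_1 are all 1, so H_0 ≅ Z.
  H_1: rank ker ∂_1 − rank ∂_2 = (9 − 4) − 5 = 0, and the invariant factors of ∂_2 are all 1, so H_1 ≅ 0.
  H_2: rank ker ∂_2 − rank ∂_3 = (6 − 5) − 0 = 1, and there is no ∂_3, so H_2 ≅ Z.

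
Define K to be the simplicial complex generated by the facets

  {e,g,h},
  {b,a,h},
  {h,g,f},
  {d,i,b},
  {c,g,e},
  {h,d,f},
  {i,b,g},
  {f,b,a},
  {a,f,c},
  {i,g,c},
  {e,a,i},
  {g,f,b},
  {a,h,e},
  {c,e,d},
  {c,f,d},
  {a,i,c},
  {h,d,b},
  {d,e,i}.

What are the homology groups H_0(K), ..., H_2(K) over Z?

H_0 ≅ Z,  H_1 ≅ Z ⊕ Z/2Z,  H_2 = 0.

K has 9 vertices, 27 edges, 18 triangles.
rank ∂_0 = 0, rank ∂_1 = 8 ⇒ b_0 = 9 − 0 − 8 = 1; all invariant factors of ∂_1 are 1 so no torsion. So H_0 = Z.
rank ∂_1 = 8, rank ∂_2 = 18 ⇒ b_1 = 27 − 8 − 18 = 1; ∂_2 has invariant factor(s) [2] giving torsion. So H_1 = Z ⊕ Z/2Z.
rank ∂_2 = 18, rank ∂_3 = 0 ⇒ b_2 = 18 − 18 − 0 = 0. So H_2 = 0.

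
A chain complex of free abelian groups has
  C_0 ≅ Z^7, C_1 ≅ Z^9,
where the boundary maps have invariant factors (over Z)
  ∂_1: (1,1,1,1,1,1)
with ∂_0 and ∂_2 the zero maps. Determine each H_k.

H_0 ≅ Z,  H_1 ≅ Z^3.

H_0: b_0 = 7 − 0 − 6 = 1; torsion from ∂_1 factors > 1: none. So H_0 ≅ Z.
H_1: b_1 = 9 − 6 − 0 = 3; torsion from ∂_2 factors > 1: none. So H_1 ≅ Z^3.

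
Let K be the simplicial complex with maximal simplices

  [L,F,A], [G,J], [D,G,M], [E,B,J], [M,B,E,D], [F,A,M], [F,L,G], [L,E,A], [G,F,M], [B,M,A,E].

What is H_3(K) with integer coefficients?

H_3 ≅ 0.

Order the vertices as A < B < D < E < F < G < J < L < M. Listing each simplex with vertices in this order, K has dimension 3 with simplices:

  0-simplices (9): A, B, D, E, F, G, J, L, M
  1-simplices (21): AB, AE, AF, AL, AM, BD, BE, BJ, BM, DE, DG, DM, EJ, EL, EM, FG, FL, FM, GJ, GL, GM
  2-simplices (14): ABE, ABM, AEL, AEM, AFL, AFM, BDE, BDM, BEJ, BEM, DEM, DGM, FGL, FGM
  3-simplices (2): ABEM, BDEM

Hence C_0 ≅ Z^9, C_1 ≅ Z^21, C_2 ≅ Z^14, C_3 ≅ Z^2.

The boundary map ∂_1: C_1 → C_0 maps an edge to its endpoints' difference, ∂[p,q] = q − p.
This gives a 9×21 integer matrix of rank 8; reducing to Smith normal form yields diagonal entries (1,1,1,1,1,1,1,1).

∂_2: C_2 → C_1 acts by ∂[p,q,r] = [q,r] − [p,r] + [p,q]. For instance
  ∂BDM = DM − BM + BD,
  ∂DEM = EM − DM + DE.
The resulting 21×14 matrix has rank 12, and its Smith normal form has invariant factors (1,1,1,1,1,1,1,1,1,1,1,1).

The boundary map ∂_3: C_3 → C_2 sends each 3-simplex σ to the alternating sum Σ_i (−1)^i (σ with its i-th vertex removed). For instance
  ∂BDEM = DEM − BEM + BDM − BDE,
  ∂ABEM = BEM − AEM + ABM − ABE.
This gives a 14×2 integer matrix of rank 2; reducing to Smith normal form yields diagonal entries (1,1).

Computing H_k = (kernel of ∂_k) / (image of ∂_{k+1}):

  H_3: rank ker ∂_3 − rank ∂_4 = (2 − 2) − 0 = 0, and there is no ∂_4, so H_3 ≅ 0.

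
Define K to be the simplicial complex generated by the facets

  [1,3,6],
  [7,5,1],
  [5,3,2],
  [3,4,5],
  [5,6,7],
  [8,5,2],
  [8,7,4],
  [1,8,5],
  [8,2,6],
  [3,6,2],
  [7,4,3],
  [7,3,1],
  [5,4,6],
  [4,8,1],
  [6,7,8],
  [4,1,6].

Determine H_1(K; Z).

H_1 ≅ Z^2.

Order the vertices as 1 < 2 < 3 < 4 < 5 < 6 < 7 < 8. Listing each simplex with vertices in this order, K has dimension 2 with simplices:

  0-simplices (8): [1], [2], [3], [4], [5], [6], [7], [8]
  1-simplices (24): (24 of them)
  2-simplices (16): [1,3,6], [1,3,7], [1,4,6], [1,4,8], [1,5,7], [1,5,8], [2,3,5], [2,3,6], [2,5,8], [2,6,8], [3,4,5], [3,4,7], [4,5,6], [4,7,8], [5,6,7], [6,7,8]

so the chain groups are C_0 ≅ Z^8, C_1 ≅ Z^24, C_2 ≅ Z^16.

The boundary map ∂_1: C_1 → C_0 maps an edge to its endpoints' difference, ∂[p,q] = q − p. For instance
  ∂[5,7] = [7] − [5].
This gives a 8×24 integer matrix of rank 7; reducing to Smith normal form yields diagonal entries (1,1,1,1,1,1,1).

Boundary ∂_2: C_2 → C_1 maps a triangle to the signed sum of its edges. For instance
  ∂[2,3,5] = [3,5] − [2,5] + [2,3],
  ∂[4,7,8] = [7,8] − [4,8] + [4,7].
The resulting 24×16 matrix has rank 15, and its Smith normal form has invariant factors (1,1,1,1,1,1,1,1,1,1,1,1,1,1,1).

Computing H_k = (kernel of ∂_k) / (image of ∂_{k+1}):

  H_1: rank ker ∂_1 − rank ∂_2 = (24 − 7) − 15 = 2, and the invariant factors of ∂_2 are all 1, so H_1 = Z^2.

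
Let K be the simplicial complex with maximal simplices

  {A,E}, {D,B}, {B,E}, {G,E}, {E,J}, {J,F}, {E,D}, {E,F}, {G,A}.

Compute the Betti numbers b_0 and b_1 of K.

b_0 = 1, b_1 = 3.

K has 7 vertices, 9 edges.
rank ∂_0 = 0, rank ∂_1 = 6 ⇒ b_0 = 7 − 0 − 6 = 1; all invariant factors of ∂_1 are 1 so no torsion. So H_0 = Z.
rank ∂_1 = 6, rank ∂_2 = 0 ⇒ b_1 = 9 − 6 − 0 = 3. So H_1 = Z^3.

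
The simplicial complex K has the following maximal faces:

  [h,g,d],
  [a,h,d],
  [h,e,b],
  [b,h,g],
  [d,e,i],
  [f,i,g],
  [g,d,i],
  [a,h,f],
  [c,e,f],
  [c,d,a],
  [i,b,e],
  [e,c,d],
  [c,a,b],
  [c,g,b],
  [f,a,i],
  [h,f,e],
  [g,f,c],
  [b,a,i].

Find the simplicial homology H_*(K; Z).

H_0 = Z,  H_1 = Z^2,  H_2 = Z.

K has 9 vertices, 27 edges, 18 triangles.
rank ∂_0 = 0, rank ∂_1 = 8 ⇒ b_0 = 9 − 0 − 8 = 1; all invariant factors of ∂_1 are 1 so no torsion. So H_0 ≅ Z.
rank ∂_1 = 8, rank ∂_2 = 17 ⇒ b_1 = 27 − 8 − 17 = 2; all invariant factors of ∂_2 are 1 so no torsion. So H_1 ≅ Z^2.
rank ∂_2 = 17, rank ∂_3 = 0 ⇒ b_2 = 18 − 17 − 0 = 1. So H_2 ≅ Z.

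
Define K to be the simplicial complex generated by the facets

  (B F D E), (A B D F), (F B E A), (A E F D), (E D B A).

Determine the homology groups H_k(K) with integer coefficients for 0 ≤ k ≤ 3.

H_0 ≅ Z,  H_1 = 0,  H_2 = 0,  H_3 ≅ Z.

Order the vertices as A < B < D < E < F. Listing each simplex with vertices in this order, K has dimension 3 with simplices:

  0-simplices (5): A, B, D, E, F
  1-simplices (10): AB, AD, AE, AF, BD, BE, BF, DE, DF, EF
  2-simplices (10): ABD, ABE, ABF, ADE, ADF, AEF, BDE, BDF, BEF, DEF
  3-simplices (5): ABDE, ABDF, ABEF, ADEF, BDEF

Hence C_0 ≅ Z^5, C_1 ≅ Z^10, C_2 ≅ Z^10, C_3 ≅ Z^5.

∂_1: C_1 → C_0 is given by ∂[p,q] = [q] − [p]. For instance
  ∂EF = F − E.
The 5×10 boundary matrix has rank 4 and Smith normal form diag(1,1,1,1).

Boundary ∂_2: C_2 → C_1 maps a triangle to the signed sum of its edges. For instance
  ∂BDF = DF − BF + BD,
  ∂BEF = EF − BF + BE.
As a 10×10 matrix over Z this has rank 6, with invariant factors (1,1,1,1,1,1).

∂_3: C_3 → C_2 sends each 3-simplex σ to the alternating sum Σ_i (−1)^i (σ with its i-th vertex removed). For instance
  ∂ADEF = DEF − AEF + ADF − ADE,
  ∂ABEF = BEF − AEF + ABF − ABE.
This gives a 10×5 integer matrix of rank 4; reducing to Smith normal form yields diagonal entries (1,1,1,1).

Now H_k = ker ∂_k / im ∂_{k+1}, so:

  H_0: rank C_0 − rank ∂_1 = 5 − 4 = 1, and the invariant factors of ∂_1 are all 1, so H_0 = Z.
  H_1: rank ker ∂_1 − rank ∂_2 = (10 − 4) − 6 = 0, and the invariant factors of ∂_2 are all 1, so H_1 = 0.
  H_2: rank ker ∂_2 − rank ∂_3 = (10 − 6) − 4 = 0, and the invariant factors of ∂_3 are all 1, so H_2 = 0.
  H_3: rank ker ∂_3 − rank ∂_4 = (5 − 4) − 0 = 1, and there is no ∂_4, so H_3 = Z.

(K is a triangulation of the 3-sphere S^3.)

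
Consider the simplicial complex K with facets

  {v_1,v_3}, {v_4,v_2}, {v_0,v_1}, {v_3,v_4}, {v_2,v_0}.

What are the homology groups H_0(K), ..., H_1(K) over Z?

H_0 ≅ Z,  H_1 ≅ Z.

K has 5 vertices, 5 edges.
rank ∂_0 = 0, rank ∂_1 = 4 ⇒ b_0 = 5 − 0 − 4 = 1; all invariant factors of ∂_1 are 1 so no torsion. So H_0 = Z.
rank ∂_1 = 4, rank ∂_2 = 0 ⇒ b_1 = 5 − 4 − 0 = 1. So H_1 = Z.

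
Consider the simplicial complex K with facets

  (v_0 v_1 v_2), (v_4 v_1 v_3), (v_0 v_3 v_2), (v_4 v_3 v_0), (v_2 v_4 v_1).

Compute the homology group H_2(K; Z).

H_2 ≅ 0.

Order the vertices as v_0 < v_1 < v_2 < v_3 < v_4. Listing each simplex with vertices in this order, K has dimension 2 with simplices:

  0-simplices (5): [v_0], [v_1], [v_2], [v_3], [v_4]
  1-simplices (10): [v_0,v_1], [v_0,v_2], [v_0,v_3], [v_0,v_4], [v_1,v_2], [v_1,v_3], [v_1,v_4], [v_2,v_3], [v_2,v_4], [v_3,v_4]
  2-simplices (5): [v_0,v_1,v_2], [v_0,v_2,v_3], [v_0,v_3,v_4], [v_1,v_2,v_4], [v_1,v_3,v_4]

giving chain groups C_0 ≅ Z^5, C_1 ≅ Z^10, C_2 ≅ Z^5.

Boundary ∂_1: C_1 → C_0 maps an edge to its endpoints' difference, ∂[p,q] = q − p.
The 5×10 boundary matrix has rank 4 and Smith normal form diag(1,1,1,1).

The boundary map ∂_2: C_2 → C_1 acts by ∂[p,q,r] = [q,r] − [p,r] + [p,q]. For instance
  ∂[v_0,v_3,v_4] = [v_3,v_4] − [v_0,v_4] + [v_0,v_3],
  ∂[v_1,v_3,v_4] = [v_3,v_4] − [v_1,v_4] + [v_1,v_3].
The resulting 10×5 matrix has rank 5, and its Smith normal form has invariant factors (1,1,1,1,1).

Computing H_k = (kernel of ∂_k) / (image of ∂_{k+1}):

  H_2: rank ker ∂_2 − rank ∂_3 = (5 − 5) − 0 = 0, and there is no ∂_3, so H_2 ≅ 0.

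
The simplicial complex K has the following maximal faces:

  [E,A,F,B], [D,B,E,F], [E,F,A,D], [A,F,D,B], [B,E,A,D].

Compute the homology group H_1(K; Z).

H_1 ≅ 0.

Fix the vertex order A < B < D < E < F and write every simplex with vertices in increasing order. Then dim K = 3 and the simplices of K are:

  0-simplices (5): A, B, D, E, F
  1-simplices (10): AB, AD, AE, AF, BD, BE, BF, DE, DF, EF
  2-simplices (10): ABD, ABE, ABF, ADE, ADF, AEF, BDE, BDF, BEF, DEF
  3-simplices (5): ABDE, ABDF, ABEF, ADEF, BDEF

Hence C_0 ≅ Z^5, C_1 ≅ Z^10, C_2 ≅ Z^10, C_3 ≅ Z^5.

The boundary map ∂_1: C_1 → C_0 is given by ∂[p,q] = [q] − [p].
The 5×10 boundary matrix has rank 4 and Smith normal form diag(1,1,1,1).

Boundary ∂_2: C_2 → C_1 maps a triangle to the signed sum of its edges. For instance
  ∂DEF = EF − DF + DE,
  ∂BEF = EF − BF + BE.
The 10×10 boundary matrix has rank 6 and Smith normal form diag(1,1,1,1,1,1).

The boundary map ∂_3: C_3 → C_2 sends each 3-simplex σ to the alternating sum Σ_i (−1)^i (σ with its i-th vertex removed). For instance
  ∂ABDF = BDF − ADF + ABF − ABD,
  ∂BDEF = DEF − BEF + BDF − BDE.
The 10×5 boundary matrix has rank 4 and Smith normal form diag(1,1,1,1).

From H_k ≅ ker(∂_k) / im(∂_{k+1}) we obtain:

  H_1: rank ker ∂_1 − rank ∂_2 = (10 − 4) − 6 = 0, and the invariant factors of ∂_2 are all 1, so H_1 = 0.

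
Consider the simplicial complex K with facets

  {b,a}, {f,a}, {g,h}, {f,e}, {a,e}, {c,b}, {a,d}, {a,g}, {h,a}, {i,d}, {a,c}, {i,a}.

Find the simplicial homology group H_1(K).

H_1 ≅ Z^4.

We work with the vertex ordering a < b < c < d < e < f < g < h < i. The simplices of K, each written with vertices in increasing order, are:

  0-simplices (9): a, b, c, d, e, f, g, h, i
  1-simplices (12): ab, ac, ad, ae, af, ag, ah, ai, bc, di, ef, gh

giving chain groups C_0 ≅ Z^9, C_1 ≅ Z^12.

∂_1: C_1 → C_0 maps an edge to its endpoints' difference, ∂[p,q] = q − p.
The resulting 9×12 matrix has rank 8, and its Smith normal form has invariant factors (1,1,1,1,1,1,1,1).

Reading off H_k = ker ∂_k / im ∂_{k+1}:

  H_1: rank ker ∂_1 − rank ∂_2 = (12 − 8) − 0 = 4, and there is no ∂_2, so H_1 = Z^4.

(K is a triangulation of a wedge of 4 circles.)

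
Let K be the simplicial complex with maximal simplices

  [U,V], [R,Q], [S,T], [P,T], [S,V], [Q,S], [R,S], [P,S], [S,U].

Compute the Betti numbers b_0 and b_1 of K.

b_0 = 1, b_1 = 3.

K has 7 vertices, 9 edges.
rank ∂_0 = 0, rank ∂_1 = 6 ⇒ b_0 = 7 − 0 − 6 = 1; all invariant factors of ∂_1 are 1 so no torsion. So H_0 ≅ Z.
rank ∂_1 = 6, rank ∂_2 = 0 ⇒ b_1 = 9 − 6 − 0 = 3. So H_1 ≅ Z^3.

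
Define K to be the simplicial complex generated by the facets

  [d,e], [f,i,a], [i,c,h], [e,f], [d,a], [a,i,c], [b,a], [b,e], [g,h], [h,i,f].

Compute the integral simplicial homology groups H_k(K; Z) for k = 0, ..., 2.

H_0 = Z,  H_1 = Z^2,  H_2 = 0.

Order the vertices as a < b < c < d < e < f < g < h < i. Listing each simplex with vertices in this order, K has dimension 2 with simplices:

  0-simplices (9): a, b, c, d, e, f, g, h, i
  1-simplices (14): ab, ac, ad, af, ai, be, ch, ci, de, ef, fh, fi, gh, hi
  2-simplices (4): aci, afi, chi, fhi

giving chain groups C_0 ≅ Z^9, C_1 ≅ Z^14, C_2 ≅ Z^4.

∂_1: C_1 → C_0 is given by ∂[p,q] = [q] − [p]. For instance
  ∂ch = h − c.
The resulting 9×14 matrix has rank 8, and its Smith normal form has invariant factors (1,1,1,1,1,1,1,1).

Boundary ∂_2: C_2 → C_1 sends each 2-simplex [p,q,r] to [q,r] − [p,r] + [p,q]. For instance
  ∂afi = fi − ai + af,
  ∂aci = ci − ai + ac.
As a 14×4 matrix over Z this has rank 4, with invariant factors (1,1,1,1).

Reading off H_k = ker ∂_k / im ∂_{k+1}:

  H_0: rank C_0 − rank ∂_1 = 9 − 8 = 1, and the invariant factors of ∂_1 are all 1, so H_0 = Z.
  H_1: rank ker ∂_1 − rank ∂_2 = (14 − 8) − 4 = 2, and the invariant factors of ∂_2 are all 1, so H_1 = Z^2.
  H_2: rank ker ∂_2 − rank ∂_3 = (4 − 4) − 0 = 0, and there is no ∂_3, so H_2 = 0.

As a check, the Euler characteristic is 9 − 14 + 4 = -1, which agrees with 1 − 2 + 0 = -1.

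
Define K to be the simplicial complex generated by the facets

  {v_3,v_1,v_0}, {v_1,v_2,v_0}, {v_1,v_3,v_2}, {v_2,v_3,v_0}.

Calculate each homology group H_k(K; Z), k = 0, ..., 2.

H_0 ≅ Z,  H_1 = 0,  H_2 ≅ Z.

K has 4 vertices, 6 edges, 4 triangles.
rank ∂_0 = 0, rank ∂_1 = 3 ⇒ b_0 = 4 − 0 − 3 = 1; all invariant factors of ∂_1 are 1 so no torsion. So H_0 ≅ Z.
rank ∂_1 = 3, rank ∂_2 = 3 ⇒ b_1 = 6 − 3 − 3 = 0; all invariant factors of ∂_2 are 1 so no torsion. So H_1 ≅ 0.
rank ∂_2 = 3, rank ∂_3 = 0 ⇒ b_2 = 4 − 3 − 0 = 1. So H_2 ≅ Z.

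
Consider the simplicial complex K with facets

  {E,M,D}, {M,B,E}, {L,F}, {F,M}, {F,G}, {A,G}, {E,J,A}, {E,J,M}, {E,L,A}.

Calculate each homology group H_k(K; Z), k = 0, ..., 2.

Order the vertices as A < B < D < E < F < G < J < L < M. Listing each simplex with vertices in this order, K has dimension 2 with simplices:

  0-simplices (9): A, B, D, E, F, G, J, L, M
  1-simplices (15): AE, AG, AJ, AL, BE, BM, DE, DM, EJ, EL, EM, FG, FL, FM, JM
  2-simplices (5): AEJ, AEL, BEM, DEM, EJM

giving chain groups C_0 ≅ Z^9, C_1 ≅ Z^15, C_2 ≅ Z^5.

Boundary ∂_1: C_1 → C_0 sends each edge [p,q] (with p < q) to q − p. For instance
  ∂BM = M − B.
The resulting 9×15 matrix has rank 8, and its Smith normal form has invariant factors (1,1,1,1,1,1,1,1).

Boundary ∂_2: C_2 → C_1 acts by ∂[p,q,r] = [q,r] − [p,r] + [p,q]. For instance
  ∂AEL = EL − AL + AE,
  ∂AEJ = EJ − AJ + AE.
This gives a 15×5 integer matrix of rank 5; reducing to Smith normal form yields diagonal entries (1,1,1,1,1).

Reading off H_k = ker ∂_k / im ∂_{k+1}:

  H_0: rank C_0 − rank ∂_1 = 9 − 8 = 1, and the invariant factors of ∂_1 are all 1, so H_0 ≅ Z.
  H_1: rank ker ∂_1 − rank ∂_2 = (15 − 8) − 5 = 2, and the invariant factors of ∂_2 are all 1, so H_1 ≅ Z^2.
  H_2: rank ker ∂_2 − rank ∂_3 = (5 − 5) − 0 = 0, and there is no ∂_3, so H_2 ≅ 0.

H_0 ≅ Z,  H_1 ≅ Z^2,  H_2 = 0.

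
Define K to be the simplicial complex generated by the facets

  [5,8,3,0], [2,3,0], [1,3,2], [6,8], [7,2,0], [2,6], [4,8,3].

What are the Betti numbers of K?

b_0 = 1, b_1 = 1, b_2 = 0, b_3 = 0.

Take the total order 0 < 1 < 2 < 3 < 4 < 5 < 6 < 7 < 8 on the vertex set. Then K (dimension 3) consists of the simplices:

  0-simplices (9): [0], [1], [2], [3], [4], [5], [6], [7], [8]
  1-simplices (16): [0,2], [0,3], [0,5], [0,7], [0,8], [1,2], [1,3], [2,3], [2,6], [2,7], [3,4], [3,5], [3,8], [4,8], [5,8], [6,8]
  2-simplices (8): [0,2,3], [0,2,7], [0,3,5], [0,3,8], [0,5,8], [1,2,3], [3,4,8], [3,5,8]
  3-simplices (1): [0,3,5,8]

so the chain groups are C_0 ≅ Z^9, C_1 ≅ Z^16, C_2 ≅ Z^8, C_3 ≅ Z^1.

∂_1: C_1 → C_0 maps an edge to its endpoints' difference, ∂[p,q] = q − p.
As a 9×16 matrix over Z this has rank 8, with invariant factors (1,1,1,1,1,1,1,1).

The boundary map ∂_2: C_2 → C_1 maps a triangle to the signed sum of its edges. For instance
  ∂[0,3,5] = [3,5] − [0,5] + [0,3],
  ∂[0,2,7] = [2,7] − [0,7] + [0,2].
The 16×8 boundary matrix has rank 7 and Smith normal form diag(1,1,1,1,1,1,1).

∂_3: C_3 → C_2 sends each 3-simplex σ to the alternating sum Σ_i (−1)^i (σ with its i-th vertex removed). For instance
  ∂[0,3,5,8] = [3,5,8] − [0,5,8] + [0,3,8] − [0,3,5].
The resulting 8×1 matrix has rank 1, and its Smith normal form has invariant factors (1).

Computing H_k = (kernel of ∂_k) / (image of ∂_{k+1}):

  H_0: rank C_0 − rank ∂_1 = 9 − 8 = 1, and the invariant factors of ∂_1 are all 1, so H_0 = Z.
  H_1: rank ker ∂_1 − rank ∂_2 = (16 − 8) − 7 = 1, and the invariant factors of ∂_2 are all 1, so H_1 = Z.
  H_2: rank ker ∂_2 − rank ∂_3 = (8 − 7) − 1 = 0, and the invariant factors of ∂_3 are all 1, so H_2 = 0.
  H_3: rank ker ∂_3 − rank ∂_4 = (1 − 1) − 0 = 0, and there is no ∂_4, so H_3 = 0.

Hence the Betti numbers are b_0 = 1, b_1 = 1, b_2 = 0, b_3 = 0.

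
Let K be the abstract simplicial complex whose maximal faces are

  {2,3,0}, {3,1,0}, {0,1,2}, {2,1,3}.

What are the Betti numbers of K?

Fix the vertex order 0 < 1 < 2 < 3 and write every simplex with vertices in increasing order. Then dim K = 2 and the simplices of K are:

  0-simplices (4): [0], [1], [2], [3]
  1-simplices (6): [0,1], [0,2], [0,3], [1,2], [1,3], [2,3]
  2-simplices (4): [0,1,2], [0,1,3], [0,2,3], [1,2,3]

so the chain groups are C_0 ≅ Z^4, C_1 ≅ Z^6, C_2 ≅ Z^4.

The boundary map ∂_1: C_1 → C_0 sends each edge [p,q] (with p < q) to q − p. For instance
  ∂[1,3] = [3] − [1].
The resulting 4×6 matrix has rank 3, and its Smith normal form has invariant factors (1,1,1).

The boundary map ∂_2: C_2 → C_1 acts by ∂[p,q,r] = [q,r] − [p,r] + [p,q]. For instance
  ∂[1,2,3] = [2,3] − [1,3] + [1,2],
  ∂[0,1,3] = [1,3] − [0,3] + [0,1].
As a 6×4 matrix over Z this has rank 3, with invariant factors (1,1,1).

Reading off H_k = ker ∂_k / im ∂_{k+1}:

  H_0: rank C_0 − rank ∂_1 = 4 − 3 = 1, and the invariant factors of ∂_1 are all 1, so H_0 = Z.
  H_1: rank ker ∂_1 − rank ∂_2 = (6 − 3) − 3 = 0, and the invariant factors of ∂_2 are all 1, so H_1 = 0.
  H_2: rank ker ∂_2 − rank ∂_3 = (4 − 3) − 0 = 1, and there is no ∂_3, so H_2 = Z.

(K is a triangulation of the 2-sphere S^2.)

Hence the Betti numbers are b_0 = 1, b_1 = 0, b_2 = 1.

b_0 = 1, b_1 = 0, b_2 = 1.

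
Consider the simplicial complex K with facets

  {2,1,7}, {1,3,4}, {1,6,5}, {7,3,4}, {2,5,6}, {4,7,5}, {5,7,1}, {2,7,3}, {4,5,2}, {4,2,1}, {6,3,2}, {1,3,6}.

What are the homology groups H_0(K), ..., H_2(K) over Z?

Take the total order 1 < 2 < 3 < 4 < 5 < 6 < 7 on the vertex set. Then K (dimension 2) consists of the simplices:

  0-simplices (7): [1], [2], [3], [4], [5], [6], [7]
  1-simplices (18): [1,2], [1,3], [1,4], [1,5], [1,6], [1,7], [2,3], [2,4], [2,5], [2,6], [2,7], [3,4], [3,6], [3,7], [4,5], [4,7], [5,6], [5,7]
  2-simplices (12): [1,2,4], [1,2,7], [1,3,4], [1,3,6], [1,5,6], [1,5,7], [2,3,6], [2,3,7], [2,4,5], [2,5,6], [3,4,7], [4,5,7]

giving chain groups C_0 ≅ Z^7, C_1 ≅ Z^18, C_2 ≅ Z^12.

The boundary map ∂_1: C_1 → C_0 sends each edge [p,q] (with p < q) to q − p.
As a 7×18 matrix over Z this has rank 6, with invariant factors (1,1,1,1,1,1).

Boundary ∂_2: C_2 → C_1 acts by ∂[p,q,r] = [q,r] − [p,r] + [p,q]. For instance
  ∂[4,5,7] = [5,7] − [4,7] + [4,5],
  ∂[2,3,7] = [3,7] − [2,7] + [2,3].
This gives a 18×12 integer matrix of rank 12; reducing to Smith normal form yields diagonal entries (1,1,1,1,1,1,1,1,1,1,1,2).

Now H_k = ker ∂_k / im ∂_{k+1}, so:

  H_0: rank C_0 − rank ∂_1 = 7 − 6 = 1, and the invariant factors of ∂_1 are all 1, so H_0 = Z.
  H_1: rank ker ∂_1 − rank ∂_2 = (18 − 6) − 12 = 0, and ∂_2 has invariant factor 2 > 1, so H_1 = Z_2.
  H_2: rank ker ∂_2 − rank ∂_3 = (12 − 12) − 0 = 0, and there is no ∂_3, so H_2 = 0.

H_0 ≅ Z,  H_1 ≅ Z_2,  H_2 = 0.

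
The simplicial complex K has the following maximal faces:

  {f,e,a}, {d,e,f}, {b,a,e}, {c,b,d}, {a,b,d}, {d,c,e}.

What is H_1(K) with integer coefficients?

Take the total order a < b < c < d < e < f on the vertex set. Then K (dimension 2) consists of the simplices:

  0-simplices (6): a, b, c, d, e, f
  1-simplices (12): ab, ad, ae, af, bc, bd, be, cd, ce, de, df, ef
  2-simplices (6): abd, abe, aef, bcd, cde, def

giving chain groups C_0 ≅ Z^6, C_1 ≅ Z^12, C_2 ≅ Z^6.

Boundary ∂_1: C_1 → C_0 sends each edge [p,q] (with p < q) to q − p.
The 6×12 boundary matrix has rank 5 and Smith normal form diag(1,1,1,1,1).

∂_2: C_2 → C_1 maps a triangle to the signed sum of its edges. For instance
  ∂def = ef − df + de,
  ∂abd = bd − ad + ab.
As a 12×6 matrix over Z this has rank 6, with invariant factors (1,1,1,1,1,1).

Now H_k = ker ∂_k / im ∂_{k+1}, so:

  H_1: rank ker ∂_1 − rank ∂_2 = (12 − 5) − 6 = 1, and the invariant factors of ∂_2 are all 1, so H_1 = Z.

(K is a triangulation of the cylinder S^1 x I.)

H_1 ≅ Z.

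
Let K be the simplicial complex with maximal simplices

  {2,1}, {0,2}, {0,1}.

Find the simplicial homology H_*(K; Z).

We work with the vertex ordering 0 < 1 < 2. The simplices of K, each written with vertices in increasing order, are:

  0-simplices (3): [0], [1], [2]
  1-simplices (3): [0,1], [0,2], [1,2]

giving chain groups C_0 ≅ Z^3, C_1 ≅ Z^3.

Boundary ∂_1: C_1 → C_0 sends each edge [p,q] (with p < q) to q − p.
The 3×3 boundary matrix has rank 2 and Smith normal form diag(1,1).

Reading off H_k = ker ∂_k / im ∂_{k+1}:

  H_0: rank C_0 − rank ∂_1 = 3 − 2 = 1, and the invariant factors of ∂_1 are all 1, so H_0 ≅ Z.
  H_1: rank ker ∂_1 − rank ∂_2 = (3 − 2) − 0 = 1, and there is no ∂_2, so H_1 ≅ Z.

H_0 ≅ Z,  H_1 ≅ Z.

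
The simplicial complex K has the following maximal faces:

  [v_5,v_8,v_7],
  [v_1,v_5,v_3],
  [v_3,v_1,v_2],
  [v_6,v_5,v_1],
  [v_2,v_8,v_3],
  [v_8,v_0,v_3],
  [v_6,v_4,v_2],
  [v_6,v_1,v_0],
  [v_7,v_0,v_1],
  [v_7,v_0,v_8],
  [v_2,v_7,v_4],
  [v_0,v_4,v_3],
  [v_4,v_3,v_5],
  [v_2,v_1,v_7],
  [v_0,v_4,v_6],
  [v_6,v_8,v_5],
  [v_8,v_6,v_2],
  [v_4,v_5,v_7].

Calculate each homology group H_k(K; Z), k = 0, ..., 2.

H_0 = Z,  H_1 = Z^2,  H_2 = Z.

Take the total order v_0 < v_1 < v_2 < v_3 < v_4 < v_5 < v_6 < v_7 < v_8 on the vertex set. Then K (dimension 2) consists of the simplices:

  0-simplices (9): [v_0], [v_1], [v_2], [v_3], [v_4], [v_5], [v_6], [v_7], [v_8]
  1-simplices (27): (27 of them)
  2-simplices (18): (18 of them)

giving chain groups C_0 ≅ Z^9, C_1 ≅ Z^27, C_2 ≅ Z^18.

The boundary map ∂_1: C_1 → C_0 sends each edge [p,q] (with p < q) to q − p.
This gives a 9×27 integer matrix of rank 8; reducing to Smith normal form yields diagonal entries (1,1,1,1,1,1,1,1).

∂_2: C_2 → C_1 maps a triangle to the signed sum of its edges. For instance
  ∂[v_0,v_7,v_8] = [v_7,v_8] − [v_0,v_8] + [v_0,v_7],
  ∂[v_0,v_3,v_8] = [v_3,v_8] − [v_0,v_8] + [v_0,v_3].
The 27×18 boundary matrix has rank 17 and Smith normal form diag(1,1,1,1,1,1,1,1,1,1,1,1,1,1,1,1,1).

Computing H_k = (kernel of ∂_k) / (image of ∂_{k+1}):

  H_0: rank C_0 − rank ∂_1 = 9 − 8 = 1, and the invariant factors of ∂_1 are all 1, so H_0 = Z.
  H_1: rank ker ∂_1 − rank ∂_2 = (27 − 8) − 17 = 2, and the invariant factors of ∂_2 are all 1, so H_1 = Z^2.
  H_2: rank ker ∂_2 − rank ∂_3 = (18 − 17) − 0 = 1, and there is no ∂_3, so H_2 = Z.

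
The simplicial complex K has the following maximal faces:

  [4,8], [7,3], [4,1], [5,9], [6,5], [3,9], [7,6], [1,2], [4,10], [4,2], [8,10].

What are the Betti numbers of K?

b_0 = 2, b_1 = 3.

We work with the vertex ordering 1 < 2 < 3 < 4 < 5 < 6 < 7 < 8 < 9 < 10. The simplices of K, each written with vertices in increasing order, are:

  0-simplices (10): [1], [2], [3], [4], [5], [6], [7], [8], [9], [10]
  1-simplices (11): [1,2], [1,4], [2,4], [3,7], [3,9], [4,8], [4,10], [5,6], [5,9], [6,7], [8,10]

giving chain groups C_0 ≅ Z^10, C_1 ≅ Z^11.

The boundary map ∂_1: C_1 → C_0 maps an edge to its endpoints' difference, ∂[p,q] = q − p. For instance
  ∂[3,7] = [7] − [3].
The resulting 10×11 matrix has rank 8, and its Smith normal form has invariant factors (1,1,1,1,1,1,1,1).

Computing H_k = (kernel of ∂_k) / (image of ∂_{k+1}):

  H_0: rank C_0 − rank ∂_1 = 10 − 8 = 2, and the invariant factors of ∂_1 are all 1, so H_0 = Z^2.
  H_1: rank ker ∂_1 − rank ∂_2 = (11 − 8) − 0 = 3, and there is no ∂_2, so H_1 = Z^3.

Hence the Betti numbers are b_0 = 2, b_1 = 3.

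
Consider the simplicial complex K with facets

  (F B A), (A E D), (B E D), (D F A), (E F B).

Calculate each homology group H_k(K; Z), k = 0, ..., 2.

H_0 ≅ Z,  H_1 ≅ Z,  H_2 = 0.

Fix the vertex order A < B < D < E < F and write every simplex with vertices in increasing order. Then dim K = 2 and the simplices of K are:

  0-simplices (5): A, B, D, E, F
  1-simplices (10): AB, AD, AE, AF, BD, BE, BF, DE, DF, EF
  2-simplices (5): ABF, ADE, ADF, BDE, BEF

so the chain groups are C_0 ≅ Z^5, C_1 ≅ Z^10, C_2 ≅ Z^5.

∂_1: C_1 → C_0 maps an edge to its endpoints' difference, ∂[p,q] = q − p.
As a 5×10 matrix over Z this has rank 4, with invariant factors (1,1,1,1).

∂_2: C_2 → C_1 sends each 2-simplex [p,q,r] to [q,r] − [p,r] + [p,q]. For instance
  ∂ADE = DE − AE + AD,
  ∂ABF = BF − AF + AB.
As a 10×5 matrix over Z this has rank 5, with invariant factors (1,1,1,1,1).

From H_k ≅ ker(∂_k) / im(∂_{k+1}) we obtain:

  H_0: rank C_0 − rank ∂_1 = 5 − 4 = 1, and the invariant factors of ∂_1 are all 1, so H_0 = Z.
  H_1: rank ker ∂_1 − rank ∂_2 = (10 − 4) − 5 = 1, and the invariant factors of ∂_2 are all 1, so H_1 = Z.
  H_2: rank ker ∂_2 − rank ∂_3 = (5 − 5) − 0 = 0, and there is no ∂_3, so H_2 = 0.

As a check, the Euler characteristic is 5 − 10 + 5 = 0, which agrees with 1 − 1 + 0 = 0.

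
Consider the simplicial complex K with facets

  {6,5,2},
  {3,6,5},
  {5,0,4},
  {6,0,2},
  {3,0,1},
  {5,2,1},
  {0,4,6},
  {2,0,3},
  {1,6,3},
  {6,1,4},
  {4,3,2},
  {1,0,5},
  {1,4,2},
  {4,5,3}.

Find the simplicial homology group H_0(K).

H_0 = Z.

Order the vertices as 0 < 1 < 2 < 3 < 4 < 5 < 6. Listing each simplex with vertices in this order, K has dimension 2 with simplices:

  0-simplices (7): [0], [1], [2], [3], [4], [5], [6]
  1-simplices (21): [0,1], [0,2], [0,3], [0,4], [0,5], [0,6], [1,2], [1,3], [1,4], [1,5], [1,6], [2,3], [2,4], [2,5], [2,6], [3,4], [3,5], [3,6], [4,5], [4,6], [5,6]
  2-simplices (14): [0,1,3], [0,1,5], [0,2,3], [0,2,6], [0,4,5], [0,4,6], [1,2,4], [1,2,5], [1,3,6], [1,4,6], [2,3,4], [2,5,6], [3,4,5], [3,5,6]

giving chain groups C_0 ≅ Z^7, C_1 ≅ Z^21, C_2 ≅ Z^14.

The boundary map ∂_1: C_1 → C_0 maps an edge to its endpoints' difference, ∂[p,q] = q − p. For instance
  ∂[0,5] = [5] − [0].
As a 7×21 matrix over Z this has rank 6, with invariant factors (1,1,1,1,1,1).

∂_2: C_2 → C_1 acts by ∂[p,q,r] = [q,r] − [p,r] + [p,q]. For instance
  ∂[1,2,4] = [2,4] − [1,4] + [1,2],
  ∂[0,4,6] = [4,6] − [0,6] + [0,4].
This gives a 21×14 integer matrix of rank 13; reducing to Smith normal form yields diagonal entries (1,1,1,1,1,1,1,1,1,1,1,1,1).

Now H_k = ker ∂_k / im ∂_{k+1}, so:

  H_0: rank C_0 − rank ∂_1 = 7 − 6 = 1, and the invariant factors of ∂_1 are all 1, so H_0 = Z.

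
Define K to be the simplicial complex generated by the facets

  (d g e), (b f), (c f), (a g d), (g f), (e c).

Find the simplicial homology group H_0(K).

We work with the vertex ordering a < b < c < d < e < f < g. The simplices of K, each written with vertices in increasing order, are:

  0-simplices (7): a, b, c, d, e, f, g
  1-simplices (9): ad, ag, bf, ce, cf, de, dg, eg, fg
  2-simplices (2): adg, deg

Hence C_0 ≅ Z^7, C_1 ≅ Z^9, C_2 ≅ Z^2.

Boundary ∂_1: C_1 → C_0 maps an edge to its endpoints' difference, ∂[p,q] = q − p.
The resulting 7×9 matrix has rank 6, and its Smith normal form has invariant factors (1,1,1,1,1,1).

∂_2: C_2 → C_1 acts by ∂[p,q,r] = [q,r] − [p,r] + [p,q]. For instance
  ∂adg = dg − ag + ad,
  ∂deg = eg − dg + de.
As a 9×2 matrix over Z this has rank 2, with invariant factors (1,1).

Reading off H_k = ker ∂_k / im ∂_{k+1}:

  H_0: rank C_0 − rank ∂_1 = 7 − 6 = 1, and the invariant factors of ∂_1 are all 1, so H_0 ≅ Z.

H_0 ≅ Z.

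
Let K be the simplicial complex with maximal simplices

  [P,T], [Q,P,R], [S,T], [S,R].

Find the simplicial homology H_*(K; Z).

Order the vertices as P < Q < R < S < T. Listing each simplex with vertices in this order, K has dimension 2 with simplices:

  0-simplices (5): P, Q, R, S, T
  1-simplices (6): PQ, PR, PT, QR, RS, ST
  2-simplices (1): PQR

so the chain groups are C_0 ≅ Z^5, C_1 ≅ Z^6, C_2 ≅ Z^1.

∂_1: C_1 → C_0 sends each edge [p,q] (with p < q) to q − p. For instance
  ∂PR = R − P.
As a 5×6 matrix over Z this has rank 4, with invariant factors (1,1,1,1).

The boundary map ∂_2: C_2 → C_1 acts by ∂[p,q,r] = [q,r] − [p,r] + [p,q]. For instance
  ∂PQR = QR − PR + PQ.
This gives a 6×1 integer matrix of rank 1; reducing to Smith normal form yields diagonal entries (1).

Reading off H_k = ker ∂_k / im ∂_{k+1}:

  H_0: rank C_0 − rank ∂_1 = 5 − 4 = 1, and the invariant factors of ∂_1 are all 1, so H_0 ≅ Z.
  H_1: rank ker ∂_1 − rank ∂_2 = (6 − 4) − 1 = 1, and the invariant factors of ∂_2 are all 1, so H_1 ≅ Z.
  H_2: rank ker ∂_2 − rank ∂_3 = (1 − 1) − 0 = 0, and there is no ∂_3, so H_2 ≅ 0.

As a check, the Euler characteristic is 5 − 6 + 1 = 0, which agrees with 1 − 1 + 0 = 0.

H_0 = Z,  H_1 = Z,  H_2 = 0.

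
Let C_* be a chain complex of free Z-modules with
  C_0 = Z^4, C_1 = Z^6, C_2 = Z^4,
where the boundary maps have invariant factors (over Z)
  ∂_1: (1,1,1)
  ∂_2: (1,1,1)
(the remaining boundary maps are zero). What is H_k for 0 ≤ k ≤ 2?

H_0 ≅ Z,  H_1 = 0,  H_2 ≅ Z.

H_0: b_0 = 4 − 0 − 3 = 1; torsion from ∂_1 factors > 1: none. So H_0 ≅ Z.
H_1: b_1 = 6 − 3 − 3 = 0; torsion from ∂_2 factors > 1: none. So H_1 ≅ 0.
H_2: b_2 = 4 − 3 − 0 = 1; torsion from ∂_3 factors > 1: none. So H_2 ≅ Z.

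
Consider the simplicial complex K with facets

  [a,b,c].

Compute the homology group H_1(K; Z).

H_1 = 0.

Take the total order a < b < c on the vertex set. Then K (dimension 2) consists of the simplices:

  0-simplices (3): a, b, c
  1-simplices (3): ab, ac, bc
  2-simplices (1): abc

giving chain groups C_0 ≅ Z^3, C_1 ≅ Z^3, C_2 ≅ Z^1.

∂_1: C_1 → C_0 is given by ∂[p,q] = [q] − [p].
The 3×3 boundary matrix has rank 2 and Smith normal form diag(1,1).

The boundary map ∂_2: C_2 → C_1 acts by ∂[p,q,r] = [q,r] − [p,r] + [p,q]. For instance
  ∂abc = bc − ac + ab.
The 3×1 boundary matrix has rank 1 and Smith normal form diag(1).

Computing H_k = (kernel of ∂_k) / (image of ∂_{k+1}):

  H_1: rank ker ∂_1 − rank ∂_2 = (3 − 2) − 1 = 0, and the invariant factors of ∂_2 are all 1, so H_1 = 0.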